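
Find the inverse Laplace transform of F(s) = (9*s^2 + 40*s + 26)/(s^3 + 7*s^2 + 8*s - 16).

-2*t*exp(-4*t) + 3*exp(t) + 6*exp(-4*t)

Factor the denominator: s^3 + 7*s^2 + 8*s - 16 = (s - 1)*(s + 4)^2.
Partial fraction decomposition gives [6/(s + 4)] + [-2/(s + 4)^2] + [3/(s - 1)].
Invert each term: 6/(s + 4) ↔ 6e^(-4t); -2/(s + 4)^2 ↔ -2t·e^(-4t); 3/(s - 1) ↔ 3e^(t).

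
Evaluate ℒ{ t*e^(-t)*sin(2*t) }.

L{sin(2t)} = 2/(s^2 + 4).
Multiplying by e^(-t) shifts s → s + 1, so L{e^(-t)*sin(2*t)} = 2/((s + 1)^2 + 4).
Then apply L{t·g(t)} = -d/ds[G(s)] with G(s) = 2/((s + 1)^2 + 4):
differentiating 1 time and applying the sign gives 4*(s + 1)/(s^2 + 2*s + 5)^2.

4*(s + 1)/(s^2 + 2*s + 5)^2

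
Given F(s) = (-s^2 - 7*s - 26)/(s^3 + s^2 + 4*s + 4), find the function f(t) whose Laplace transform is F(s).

Factor the denominator: s^3 + s^2 + 4*s + 4 = (s + 1)*(s^2 + 4).
Partial fraction decomposition gives [-4/(s + 1)] + [3*s/(s^2 + 4)] + [-10/(s^2 + 4)].
Invert each term: -4/(s + 1) ↔ -4e^(-t); 3·s/(s^2 + 4) ↔ 3cos(2t); -5·2/(s^2 + 4) ↔ -5sin(2t).

f(t) = -5*sin(2*t) + 3*cos(2*t) - 4*exp(-t)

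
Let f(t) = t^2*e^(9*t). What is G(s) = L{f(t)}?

L{e^(9t)} = 1/(s - 9).
Then apply L{t^2·g(t)} = (-1)^2 d^2/ds^2[H(s)] with H(s) = 1/(s - 9):
differentiating 2 times and applying the sign gives 2/(s - 9)^3.

G(s) = 2/(s - 9)^3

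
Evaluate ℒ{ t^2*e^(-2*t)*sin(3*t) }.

18*(s^2 + 4*s + 1)/(s^2 + 4*s + 13)^3

L{sin(3t)} = 3/(s^2 + 9).
Multiplying by e^(-2t) shifts s → s + 2, so L{e^(-2*t)*sin(3*t)} = 3/((s + 2)^2 + 9).
Then apply L{t^2·g(t)} = (-1)^2 d^2/ds^2[G(s)] with G(s) = 3/((s + 2)^2 + 9):
differentiating 2 times and applying the sign gives 18*(s^2 + 4*s + 1)/(s^2 + 4*s + 13)^3.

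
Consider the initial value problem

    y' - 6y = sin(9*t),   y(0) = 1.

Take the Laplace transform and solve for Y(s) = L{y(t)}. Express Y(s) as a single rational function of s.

Transform both sides with L{·}.
With L{y'} = sY - y(0) = sY - 1: the LHS transforms to (s - 6)Y - (1).
The right side is L{sin(9*t)} = 9/(s^2 + 81).
So (s - 6)Y = 9/(s^2 + 81) + (1).
Solve for Y(s) and write it as one ratio of polynomials.

Y(s) = (s^2 + 90)/(s^3 - 6*s^2 + 81*s - 486)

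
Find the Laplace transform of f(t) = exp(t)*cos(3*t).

L{cos(3t)} = s/(s^2 + 9).
By the first shifting theorem, multiplying by e^(t) replaces s with s - 1.

(s - 1)/((s - 1)^2 + 9)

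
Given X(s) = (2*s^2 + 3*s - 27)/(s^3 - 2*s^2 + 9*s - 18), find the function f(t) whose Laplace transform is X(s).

f(t) = -exp(2*t) + 3*sin(3*t) + 3*cos(3*t)

Factor the denominator: s^3 - 2*s^2 + 9*s - 18 = (s - 2)*(s^2 + 9).
Partial fraction decomposition gives [-1/(s - 2)] + [3*s/(s^2 + 9)] + [9/(s^2 + 9)].
Invert each term: -1/(s - 2) ↔ -e^(2t); 3·s/(s^2 + 9) ↔ 3cos(3t); 3·3/(s^2 + 9) ↔ 3sin(3t).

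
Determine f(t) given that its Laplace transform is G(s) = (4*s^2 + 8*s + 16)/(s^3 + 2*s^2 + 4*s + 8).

Factor the denominator: s^3 + 2*s^2 + 4*s + 8 = (s + 2)*(s^2 + 4).
Partial fraction decomposition gives [2/(s + 2)] + [2*s/(s^2 + 4)] + [4/(s^2 + 4)].
Invert each term: 2/(s + 2) ↔ 2e^(-2t); 2·s/(s^2 + 4) ↔ 2cos(2t); 2·2/(s^2 + 4) ↔ 2sin(2t).

f(t) = 2*sin(2*t) + 2*cos(2*t) + 2*exp(-2*t)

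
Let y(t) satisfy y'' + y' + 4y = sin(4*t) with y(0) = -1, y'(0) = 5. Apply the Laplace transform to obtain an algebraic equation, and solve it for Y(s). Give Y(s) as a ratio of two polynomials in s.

Apply the Laplace transform to the equation.
The derivative rules (L{y''} = s^2 Y - s·y(0) - y'(0) and L{y'} = sY - y(0), with y(0) = -1, y'(0) = 5) turn the left side into (s^2 + s + 4)Y - (-s + 4).
The right side is L{sin(4*t)} = 4/(s^2 + 16).
So (s^2 + s + 4)Y = 4/(s^2 + 16) + (-s + 4).
Isolate Y and clear denominators.

Y(s) = (-s^3 + 4*s^2 - 16*s + 68)/(s^4 + s^3 + 20*s^2 + 16*s + 64)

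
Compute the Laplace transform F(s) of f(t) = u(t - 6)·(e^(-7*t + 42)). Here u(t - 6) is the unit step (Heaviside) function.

F(s) = exp(-6*s)/(s + 7)

By the second shifting theorem, L{u(t - c)·g(t - c)} = e^(-cs)·G(s) with c = 6 and G(s) = L{g(t)}.
L{e^(-7t)} = 1/(s + 7).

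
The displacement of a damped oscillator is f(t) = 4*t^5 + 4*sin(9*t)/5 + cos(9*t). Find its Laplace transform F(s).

Apply the Laplace transform termwise.
(4)·[L{t^5} = 5!/s^6 = 120/s^6]; L{cos(9t)} = s/(s^2 + 81); (4/5)·[L{sin(9t)} = 9/(s^2 + 81)].

F(s) = s/(s^2 + 81) + 36/(5*(s^2 + 81)) + 480/s^6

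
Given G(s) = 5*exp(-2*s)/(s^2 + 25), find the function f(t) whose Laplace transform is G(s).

The factor e^(-2s) signals a time shift by c = 2 (second shifting theorem).
L{sin(5t)} = 5/(s^2 + 25), so L^-1{5/(s^2 + 25)} = sin(5*t).
Hence the inverse is u(t - 2) times that function evaluated at t - 2.

f(t) = Heaviside(t - 2)*(sin(5*t - 10))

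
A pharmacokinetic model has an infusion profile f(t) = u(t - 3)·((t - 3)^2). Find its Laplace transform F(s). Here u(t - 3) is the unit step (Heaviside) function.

F(s) = 2*exp(-3*s)/s^3

By the second shifting theorem, L{u(t - c)·g(t - c)} = e^(-cs)·G(s) with c = 3 and G(s) = L{g(t)}.
L{t^2} = 2!/s^3 = 2/s^3.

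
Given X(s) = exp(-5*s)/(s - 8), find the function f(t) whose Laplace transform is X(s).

f(t) = Heaviside(t - 5)*(exp(8*t - 40))

The factor e^(-5s) signals a time shift by c = 5 (second shifting theorem).
L{e^(8t)} = 1/(s - 8), so L^-1{1/(s - 8)} = exp(8*t).
Hence the inverse is u(t - 5) times that function evaluated at t - 5.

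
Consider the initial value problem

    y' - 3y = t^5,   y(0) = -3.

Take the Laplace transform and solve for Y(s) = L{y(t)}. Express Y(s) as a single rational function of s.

Apply the Laplace transform to the equation.
Using L{y'} = sY - y(0) = sY - (-3), the left side becomes (s - 3)Y - (-3).
The right side is L{t^5} = 120/s^6.
So (s - 3)Y = 120/s^6 + (-3).
Isolate Y and clear denominators.

Y(s) = (-3*s^6 + 120)/(s^7 - 3*s^6)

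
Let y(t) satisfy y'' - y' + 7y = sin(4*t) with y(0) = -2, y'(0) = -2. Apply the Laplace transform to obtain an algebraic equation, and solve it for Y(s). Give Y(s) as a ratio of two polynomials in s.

Y(s) = (-2*s^3 - 32*s + 4)/(s^4 - s^3 + 23*s^2 - 16*s + 112)

Transform both sides with L{·}.
With L{y''} = s^2 Y - s·y(0) - y'(0) and L{y'} = sY - y(0), with y(0) = -2, y'(0) = -2: the LHS transforms to (s^2 - s + 7)Y - (-2*s).
The right side is L{sin(4*t)} = 4/(s^2 + 16).
So (s^2 - s + 7)Y = 4/(s^2 + 16) + (-2*s).
Solve for Y(s) and write it as one ratio of polynomials.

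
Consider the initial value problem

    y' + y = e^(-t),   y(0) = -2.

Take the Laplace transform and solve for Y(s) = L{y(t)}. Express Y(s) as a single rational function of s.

Y(s) = (-2*s - 1)/(s^2 + 2*s + 1)

Apply the Laplace transform to the equation.
Using L{y'} = sY - y(0) = sY - (-2), the left side becomes (s + 1)Y - (-2).
The right side is L{e^(-t)} = 1/(s + 1).
So (s + 1)Y = 1/(s + 1) + (-2).
Divide through and combine into a single rational function.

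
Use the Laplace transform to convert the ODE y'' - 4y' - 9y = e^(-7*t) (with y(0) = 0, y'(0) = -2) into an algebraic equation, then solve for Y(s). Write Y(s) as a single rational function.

Apply the Laplace transform to the equation.
The derivative rules (L{y''} = s^2 Y - s·y(0) - y'(0) and L{y'} = sY - y(0), with y(0) = 0, y'(0) = -2) turn the left side into (s^2 - 4*s - 9)Y - (-2).
The right side is L{e^(-7*t)} = 1/(s + 7).
So (s^2 - 4*s - 9)Y = 1/(s + 7) + (-2).
Solve for Y(s) and write it as one ratio of polynomials.

Y(s) = (-2*s - 13)/(s^3 + 3*s^2 - 37*s - 63)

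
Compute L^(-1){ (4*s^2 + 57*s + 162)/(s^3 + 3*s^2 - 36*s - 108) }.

6*exp(6*t) - exp(-3*t) - exp(-6*t)

Factor the denominator: s^3 + 3*s^2 - 36*s - 108 = (s - 6)*(s + 3)*(s + 6).
Partial fraction decomposition gives [-1/(s + 6)] + [6/(s - 6)] + [-1/(s + 3)].
Invert each term: -1/(s + 6) ↔ -e^(-6t); 6/(s - 6) ↔ 6e^(6t); -1/(s + 3) ↔ -e^(-3t).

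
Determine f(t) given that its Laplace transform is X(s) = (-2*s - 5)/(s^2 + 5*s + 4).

Factor the denominator: s^2 + 5*s + 4 = (s + 1)*(s + 4).
Partial fraction decomposition gives [-1/(s + 4)] + [-1/(s + 1)].
Invert each term: -1/(s + 4) ↔ -e^(-4t); -1/(s + 1) ↔ -e^(-t).

f(t) = -exp(-t) - exp(-4*t)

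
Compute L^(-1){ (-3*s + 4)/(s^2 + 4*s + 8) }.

5*exp(-2*t)*sin(2*t) - 3*exp(-2*t)*cos(2*t)

Complete the square in the denominator: s^2 + 4*s + 8 = (s + 2)^2 + 2^2.
Split the numerator to match: -3*s + 4 = -3·(s + 2) + 5·2.
Invert each term: -3·(s + 2)/((s + 2)^2 + 4) ↔ -3e^(-2t)cos(2t); 5·2/((s + 2)^2 + 4) ↔ 5e^(-2t)sin(2t).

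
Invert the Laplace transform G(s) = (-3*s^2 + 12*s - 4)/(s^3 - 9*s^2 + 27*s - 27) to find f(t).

f(t) = 5*t^2*exp(3*t)/2 - 6*t*exp(3*t) - 3*exp(3*t)

Factor the denominator: s^3 - 9*s^2 + 27*s - 27 = (s - 3)^3.
Partial fraction decomposition gives [-3/(s - 3)] + [-6/(s - 3)^2] + [5/(s - 3)^3].
Invert each term: -3/(s - 3) ↔ -3e^(3t); -6/(s - 3)^2 ↔ -6t·e^(3t); 5/(s - 3)^3 ↔ (5/2)t^2·e^(3t).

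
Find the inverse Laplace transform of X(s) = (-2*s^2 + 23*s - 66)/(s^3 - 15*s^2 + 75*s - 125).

Factor the denominator: s^3 - 15*s^2 + 75*s - 125 = (s - 5)^3.
Partial fraction decomposition gives [-2/(s - 5)] + [3/(s - 5)^2] + [-1/(s - 5)^3].
Invert each term: -2/(s - 5) ↔ -2e^(5t); 3/(s - 5)^2 ↔ 3t·e^(5t); -1/(s - 5)^3 ↔ (-1/2)t^2·e^(5t).

-t^2*exp(5*t)/2 + 3*t*exp(5*t) - 2*exp(5*t)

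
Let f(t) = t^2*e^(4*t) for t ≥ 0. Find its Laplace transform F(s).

L{e^(4t)} = 1/(s - 4).
Then apply L{t^2·g(t)} = (-1)^2 d^2/ds^2[G(s)] with G(s) = 1/(s - 4):
differentiating 2 times and applying the sign gives 2/(s - 4)^3.

F(s) = 2/(s - 4)^3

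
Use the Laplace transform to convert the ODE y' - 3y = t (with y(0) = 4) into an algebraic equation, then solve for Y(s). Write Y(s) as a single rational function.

Laplace-transform each side.
With L{y'} = sY - y(0) = sY - 4: the LHS transforms to (s - 3)Y - (4).
The right side is L{t} = s^(-2).
So (s - 3)Y = s^(-2) + (4).
Divide through and combine into a single rational function.

Y(s) = (4*s^2 + 1)/(s^3 - 3*s^2)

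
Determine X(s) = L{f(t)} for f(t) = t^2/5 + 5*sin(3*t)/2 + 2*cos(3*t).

X(s) = 2*s/(s^2 + 9) + 15/(2*(s^2 + 9)) + 2/(5*s^3)

Apply the Laplace transform termwise.
(5/2)·[L{sin(3t)} = 3/(s^2 + 9)]; (1/5)·[L{t^2} = 2!/s^3 = 2/s^3]; (2)·[L{cos(3t)} = s/(s^2 + 9)].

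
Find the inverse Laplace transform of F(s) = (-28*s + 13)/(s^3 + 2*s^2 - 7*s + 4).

Factor the denominator: s^3 + 2*s^2 - 7*s + 4 = (s - 1)^2*(s + 4).
Partial fraction decomposition gives [-5/(s - 1)] + [-3/(s - 1)^2] + [5/(s + 4)].
Invert each term: -5/(s - 1) ↔ -5e^(t); -3/(s - 1)^2 ↔ -3t·e^(t); 5/(s + 4) ↔ 5e^(-4t).

-3*t*exp(t) - 5*exp(t) + 5*exp(-4*t)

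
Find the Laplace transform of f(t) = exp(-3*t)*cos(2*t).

(s + 3)/((s + 3)^2 + 4)

L{cos(2t)} = s/(s^2 + 4).
By the first shifting theorem, multiplying by e^(-3t) replaces s with s + 3.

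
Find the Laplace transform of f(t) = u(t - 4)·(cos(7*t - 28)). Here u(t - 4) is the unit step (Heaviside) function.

s*exp(-4*s)/(s^2 + 49)

By the second shifting theorem, L{u(t - c)·g(t - c)} = e^(-cs)·G(s) with c = 4 and G(s) = L{g(t)}.
L{cos(7t)} = s/(s^2 + 49).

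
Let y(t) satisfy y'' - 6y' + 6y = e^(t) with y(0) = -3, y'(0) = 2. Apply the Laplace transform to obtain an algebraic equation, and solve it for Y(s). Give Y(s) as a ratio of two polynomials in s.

Apply the Laplace transform to the equation.
With L{y''} = s^2 Y - s·y(0) - y'(0) and L{y'} = sY - y(0), with y(0) = -3, y'(0) = 2: the LHS transforms to (s^2 - 6*s + 6)Y - (-3*s + 20).
The right side is L{e^(t)} = 1/(s - 1).
So (s^2 - 6*s + 6)Y = 1/(s - 1) + (-3*s + 20).
Divide through and combine into a single rational function.

Y(s) = (-3*s^2 + 23*s - 19)/(s^3 - 7*s^2 + 12*s - 6)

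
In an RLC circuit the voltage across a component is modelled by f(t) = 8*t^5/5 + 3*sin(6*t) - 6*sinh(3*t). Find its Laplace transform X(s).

X(s) = 18/(s^2 + 36) - 18/(s^2 - 9) + 192/s^6

The transform is linear, so treat each term independently.
(8/5)·[L{t^5} = 5!/s^6 = 120/s^6]; (3)·[L{sin(6t)} = 6/(s^2 + 36)]; (-6)·[L{sinh(3t)} = 3/(s^2 - 9)].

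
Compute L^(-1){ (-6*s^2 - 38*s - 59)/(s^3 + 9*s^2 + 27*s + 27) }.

Factor the denominator: s^3 + 9*s^2 + 27*s + 27 = (s + 3)^3.
Partial fraction decomposition gives [-6/(s + 3)] + [-2/(s + 3)^2] + [(s + 3)^(-3)].
Invert each term: -6/(s + 3) ↔ -6e^(-3t); -2/(s + 3)^2 ↔ -2t·e^(-3t); 1/(s + 3)^3 ↔ (1/2)t^2·e^(-3t).

t^2*exp(-3*t)/2 - 2*t*exp(-3*t) - 6*exp(-3*t)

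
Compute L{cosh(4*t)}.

L{cosh(4t)} = s/(s^2 - 16).

s/(s^2 - 16)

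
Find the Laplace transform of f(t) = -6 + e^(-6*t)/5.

1/(5*(s + 6)) - 6/s

By linearity of the Laplace transform, transform each term separately.
L{-6} = -6/s; (1/5)·[L{e^(-6t)} = 1/(s + 6)].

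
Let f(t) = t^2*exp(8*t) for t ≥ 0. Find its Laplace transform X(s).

X(s) = 2/(s - 8)^3

L{e^(8t)} = 1/(s - 8).
Then apply L{t^2·g(t)} = (-1)^2 d^2/ds^2[G(s)] with G(s) = 1/(s - 8):
differentiating 2 times and applying the sign gives 2/(s - 8)^3.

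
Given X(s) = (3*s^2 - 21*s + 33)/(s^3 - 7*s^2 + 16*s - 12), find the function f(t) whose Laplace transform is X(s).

f(t) = -3*t*exp(2*t) - 3*exp(3*t) + 6*exp(2*t)

Factor the denominator: s^3 - 7*s^2 + 16*s - 12 = (s - 3)*(s - 2)^2.
Partial fraction decomposition gives [6/(s - 2)] + [-3/(s - 2)^2] + [-3/(s - 3)].
Invert each term: 6/(s - 2) ↔ 6e^(2t); -3/(s - 2)^2 ↔ -3t·e^(2t); -3/(s - 3) ↔ -3e^(3t).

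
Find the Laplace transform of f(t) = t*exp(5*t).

L{e^(5t)} = 1/(s - 5).
Then apply L{t·g(t)} = -d/ds[G(s)] with G(s) = 1/(s - 5):
differentiating 1 time and applying the sign gives (s - 5)^(-2).

(s - 5)^(-2)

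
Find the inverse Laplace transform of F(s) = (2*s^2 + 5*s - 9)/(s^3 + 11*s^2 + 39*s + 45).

-3*t*exp(-3*t) - 2*exp(-3*t) + 4*exp(-5*t)

Factor the denominator: s^3 + 11*s^2 + 39*s + 45 = (s + 3)^2*(s + 5).
Partial fraction decomposition gives [-2/(s + 3)] + [-3/(s + 3)^2] + [4/(s + 5)].
Invert each term: -2/(s + 3) ↔ -2e^(-3t); -3/(s + 3)^2 ↔ -3t·e^(-3t); 4/(s + 5) ↔ 4e^(-5t).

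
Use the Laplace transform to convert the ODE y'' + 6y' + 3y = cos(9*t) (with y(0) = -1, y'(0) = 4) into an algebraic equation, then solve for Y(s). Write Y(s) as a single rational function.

Laplace-transform each side.
Using L{y''} = s^2 Y - s·y(0) - y'(0) and L{y'} = sY - y(0), with y(0) = -1, y'(0) = 4, the left side becomes (s^2 + 6*s + 3)Y - (-s - 2).
The right side is L{cos(9*t)} = s/(s^2 + 81).
So (s^2 + 6*s + 3)Y = s/(s^2 + 81) + (-s - 2).
Divide through and combine into a single rational function.

Y(s) = (-s^3 - 2*s^2 - 80*s - 162)/(s^4 + 6*s^3 + 84*s^2 + 486*s + 243)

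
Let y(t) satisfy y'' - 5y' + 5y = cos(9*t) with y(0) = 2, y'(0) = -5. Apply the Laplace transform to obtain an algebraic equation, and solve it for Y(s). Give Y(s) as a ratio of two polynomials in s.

Apply the Laplace transform to the equation.
The derivative rules (L{y''} = s^2 Y - s·y(0) - y'(0) and L{y'} = sY - y(0), with y(0) = 2, y'(0) = -5) turn the left side into (s^2 - 5*s + 5)Y - (2*s - 15).
The right side is L{cos(9*t)} = s/(s^2 + 81).
So (s^2 - 5*s + 5)Y = s/(s^2 + 81) + (2*s - 15).
Divide through and combine into a single rational function.

Y(s) = (2*s^3 - 15*s^2 + 163*s - 1215)/(s^4 - 5*s^3 + 86*s^2 - 405*s + 405)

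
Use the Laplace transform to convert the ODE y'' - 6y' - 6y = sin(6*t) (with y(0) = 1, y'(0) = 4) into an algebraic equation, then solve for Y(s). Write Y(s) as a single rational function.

Y(s) = (s^3 - 2*s^2 + 36*s - 66)/(s^4 - 6*s^3 + 30*s^2 - 216*s - 216)

Transform both sides with L{·}.
The derivative rules (L{y''} = s^2 Y - s·y(0) - y'(0) and L{y'} = sY - y(0), with y(0) = 1, y'(0) = 4) turn the left side into (s^2 - 6*s - 6)Y - (s - 2).
The right side is L{sin(6*t)} = 6/(s^2 + 36).
So (s^2 - 6*s - 6)Y = 6/(s^2 + 36) + (s - 2).
Divide through and combine into a single rational function.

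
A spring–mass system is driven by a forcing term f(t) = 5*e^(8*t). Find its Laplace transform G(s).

G(s) = 5/(s - 8)

L{5} = 5/s.
By the first shifting theorem, multiplying by e^(8t) replaces s with s - 8.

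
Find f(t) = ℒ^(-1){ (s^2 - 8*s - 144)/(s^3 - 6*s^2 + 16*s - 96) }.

Factor the denominator: s^3 - 6*s^2 + 16*s - 96 = (s - 6)*(s^2 + 16).
Partial fraction decomposition gives [-3/(s - 6)] + [4*s/(s^2 + 16)] + [16/(s^2 + 16)].
Invert each term: -3/(s - 6) ↔ -3e^(6t); 4·s/(s^2 + 16) ↔ 4cos(4t); 4·4/(s^2 + 16) ↔ 4sin(4t).

f(t) = -3*exp(6*t) + 4*sin(4*t) + 4*cos(4*t)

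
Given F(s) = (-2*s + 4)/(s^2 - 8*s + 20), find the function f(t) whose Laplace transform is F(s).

f(t) = -2*exp(4*t)*sin(2*t) - 2*exp(4*t)*cos(2*t)

Complete the square in the denominator: s^2 - 8*s + 20 = (s - 4)^2 + 2^2.
Split the numerator to match: -2*s + 4 = -2·(s - 4) - 2·2.
Invert each term: -2·(s - 4)/((s - 4)^2 + 4) ↔ -2e^(4t)cos(2t); -2·2/((s - 4)^2 + 4) ↔ -2e^(4t)sin(2t).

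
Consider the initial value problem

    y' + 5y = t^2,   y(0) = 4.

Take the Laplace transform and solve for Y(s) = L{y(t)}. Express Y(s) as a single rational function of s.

Y(s) = (4*s^3 + 2)/(s^4 + 5*s^3)

Laplace-transform each side.
Using L{y'} = sY - y(0) = sY - 4, the left side becomes (s + 5)Y - (4).
The right side is L{t^2} = 2/s^3.
So (s + 5)Y = 2/s^3 + (4).
Isolate Y and clear denominators.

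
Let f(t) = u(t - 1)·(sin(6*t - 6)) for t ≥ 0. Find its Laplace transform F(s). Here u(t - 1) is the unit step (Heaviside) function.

F(s) = 6*exp(-s)/(s^2 + 36)

By the second shifting theorem, L{u(t - c)·g(t - c)} = e^(-cs)·G(s) with c = 1 and G(s) = L{g(t)}.
L{sin(6t)} = 6/(s^2 + 36).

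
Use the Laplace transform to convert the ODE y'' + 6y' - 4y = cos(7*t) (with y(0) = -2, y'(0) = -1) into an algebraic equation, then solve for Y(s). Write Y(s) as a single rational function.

Y(s) = (-2*s^3 - 13*s^2 - 97*s - 637)/(s^4 + 6*s^3 + 45*s^2 + 294*s - 196)

Laplace-transform each side.
The derivative rules (L{y''} = s^2 Y - s·y(0) - y'(0) and L{y'} = sY - y(0), with y(0) = -2, y'(0) = -1) turn the left side into (s^2 + 6*s - 4)Y - (-2*s - 13).
The right side is L{cos(7*t)} = s/(s^2 + 49).
So (s^2 + 6*s - 4)Y = s/(s^2 + 49) + (-2*s - 13).
Divide through and combine into a single rational function.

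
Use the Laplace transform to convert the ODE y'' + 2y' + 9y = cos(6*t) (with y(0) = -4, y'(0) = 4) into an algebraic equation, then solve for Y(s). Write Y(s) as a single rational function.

Take the Laplace transform of both sides.
With L{y''} = s^2 Y - s·y(0) - y'(0) and L{y'} = sY - y(0), with y(0) = -4, y'(0) = 4: the LHS transforms to (s^2 + 2*s + 9)Y - (-4*s - 4).
The right side is L{cos(6*t)} = s/(s^2 + 36).
So (s^2 + 2*s + 9)Y = s/(s^2 + 36) + (-4*s - 4).
Solve for Y(s) and write it as one ratio of polynomials.

Y(s) = (-4*s^3 - 4*s^2 - 143*s - 144)/(s^4 + 2*s^3 + 45*s^2 + 72*s + 324)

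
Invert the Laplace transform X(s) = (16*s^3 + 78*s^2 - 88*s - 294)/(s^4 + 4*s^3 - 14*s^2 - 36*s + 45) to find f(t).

f(t) = 6*exp(3*t) + 6*exp(t) + 5*exp(-3*t) - exp(-5*t)

Factor the denominator: s^4 + 4*s^3 - 14*s^2 - 36*s + 45 = (s - 3)*(s - 1)*(s + 3)*(s + 5).
Partial fraction decomposition gives [6/(s - 3)] + [5/(s + 3)] + [6/(s - 1)] + [-1/(s + 5)].
Invert each term: 6/(s - 3) ↔ 6e^(3t); 5/(s + 3) ↔ 5e^(-3t); 6/(s - 1) ↔ 6e^(t); -1/(s + 5) ↔ -e^(-5t).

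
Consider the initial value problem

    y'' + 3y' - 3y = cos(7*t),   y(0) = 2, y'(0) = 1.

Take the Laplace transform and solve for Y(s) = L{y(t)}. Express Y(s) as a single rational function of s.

Y(s) = (2*s^3 + 7*s^2 + 99*s + 343)/(s^4 + 3*s^3 + 46*s^2 + 147*s - 147)

Transform both sides with L{·}.
The derivative rules (L{y''} = s^2 Y - s·y(0) - y'(0) and L{y'} = sY - y(0), with y(0) = 2, y'(0) = 1) turn the left side into (s^2 + 3*s - 3)Y - (2*s + 7).
The right side is L{cos(7*t)} = s/(s^2 + 49).
So (s^2 + 3*s - 3)Y = s/(s^2 + 49) + (2*s + 7).
Isolate Y and clear denominators.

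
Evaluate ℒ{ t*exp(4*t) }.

L{t} = 1!/s^2 = 1/s^2.
By the first shifting theorem, multiplying by e^(4t) replaces s with s - 4.

(s - 4)^(-2)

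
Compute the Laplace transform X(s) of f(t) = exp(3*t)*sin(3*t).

L{sin(3t)} = 3/(s^2 + 9).
By the first shifting theorem, multiplying by e^(3t) replaces s with s - 3.

X(s) = 3/((s - 3)^2 + 9)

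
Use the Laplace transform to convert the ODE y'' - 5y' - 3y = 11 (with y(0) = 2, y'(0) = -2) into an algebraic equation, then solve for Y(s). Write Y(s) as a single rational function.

Y(s) = (2*s^2 - 12*s + 11)/(s^3 - 5*s^2 - 3*s)

Laplace-transform each side.
Using L{y''} = s^2 Y - s·y(0) - y'(0) and L{y'} = sY - y(0), with y(0) = 2, y'(0) = -2, the left side becomes (s^2 - 5*s - 3)Y - (2*s - 12).
The right side is L{11} = 11/s.
So (s^2 - 5*s - 3)Y = 11/s + (2*s - 12).
Isolate Y and clear denominators.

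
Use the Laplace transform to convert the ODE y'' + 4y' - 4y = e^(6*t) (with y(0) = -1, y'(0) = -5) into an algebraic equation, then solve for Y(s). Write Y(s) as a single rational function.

Y(s) = (-s^2 - 3*s + 55)/(s^3 - 2*s^2 - 28*s + 24)

Take the Laplace transform of both sides.
The derivative rules (L{y''} = s^2 Y - s·y(0) - y'(0) and L{y'} = sY - y(0), with y(0) = -1, y'(0) = -5) turn the left side into (s^2 + 4*s - 4)Y - (-s - 9).
The right side is L{e^(6*t)} = 1/(s - 6).
So (s^2 + 4*s - 4)Y = 1/(s - 6) + (-s - 9).
Solve for Y(s) and write it as one ratio of polynomials.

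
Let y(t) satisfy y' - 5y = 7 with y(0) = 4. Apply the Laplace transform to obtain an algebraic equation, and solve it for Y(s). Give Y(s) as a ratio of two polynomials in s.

Laplace-transform each side.
Using L{y'} = sY - y(0) = sY - 4, the left side becomes (s - 5)Y - (4).
The right side is L{7} = 7/s.
So (s - 5)Y = 7/s + (4).
Divide through and combine into a single rational function.

Y(s) = (4*s + 7)/(s^2 - 5*s)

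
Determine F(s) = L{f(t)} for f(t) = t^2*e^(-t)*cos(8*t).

F(s) = 2*(s + 1)*(s^2 + 2*s - 191)/(s^2 + 2*s + 65)^3

L{cos(8t)} = s/(s^2 + 64).
Multiplying by e^(-t) shifts s → s + 1, so L{e^(-t)*cos(8*t)} = (s + 1)/((s + 1)^2 + 64).
Then apply L{t^2·g(t)} = (-1)^2 d^2/ds^2[G(s)] with G(s) = (s + 1)/((s + 1)^2 + 64):
differentiating 2 times and applying the sign gives 2*(s + 1)*(s^2 + 2*s - 191)/(s^2 + 2*s + 65)^3.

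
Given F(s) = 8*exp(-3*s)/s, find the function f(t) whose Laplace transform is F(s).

f(t) = Heaviside(t - 3)*(8)

The factor e^(-3s) signals a time shift by c = 3 (second shifting theorem).
L{8} = 8/s, so L^-1{8/s} = 8.
Hence the inverse is u(t - 3) times that function evaluated at t - 3.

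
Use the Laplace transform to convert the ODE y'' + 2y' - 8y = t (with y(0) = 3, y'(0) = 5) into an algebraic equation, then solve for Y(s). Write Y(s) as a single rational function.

Y(s) = (3*s^3 + 11*s^2 + 1)/(s^4 + 2*s^3 - 8*s^2)

Transform both sides with L{·}.
Using L{y''} = s^2 Y - s·y(0) - y'(0) and L{y'} = sY - y(0), with y(0) = 3, y'(0) = 5, the left side becomes (s^2 + 2*s - 8)Y - (3*s + 11).
The right side is L{t} = s^(-2).
So (s^2 + 2*s - 8)Y = s^(-2) + (3*s + 11).
Divide through and combine into a single rational function.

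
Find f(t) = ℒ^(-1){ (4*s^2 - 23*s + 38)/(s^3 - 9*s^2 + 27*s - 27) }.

f(t) = 5*t^2*exp(3*t)/2 + t*exp(3*t) + 4*exp(3*t)

Factor the denominator: s^3 - 9*s^2 + 27*s - 27 = (s - 3)^3.
Partial fraction decomposition gives [4/(s - 3)] + [(s - 3)^(-2)] + [5/(s - 3)^3].
Invert each term: 4/(s - 3) ↔ 4e^(3t); 1/(s - 3)^2 ↔ t·e^(3t); 5/(s - 3)^3 ↔ (5/2)t^2·e^(3t).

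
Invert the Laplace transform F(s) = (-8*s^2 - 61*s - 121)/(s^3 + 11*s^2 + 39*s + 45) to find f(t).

Factor the denominator: s^3 + 11*s^2 + 39*s + 45 = (s + 3)^2*(s + 5).
Partial fraction decomposition gives [-4/(s + 3)] + [-5/(s + 3)^2] + [-4/(s + 5)].
Invert each term: -4/(s + 3) ↔ -4e^(-3t); -5/(s + 3)^2 ↔ -5t·e^(-3t); -4/(s + 5) ↔ -4e^(-5t).

f(t) = -5*t*exp(-3*t) - 4*exp(-3*t) - 4*exp(-5*t)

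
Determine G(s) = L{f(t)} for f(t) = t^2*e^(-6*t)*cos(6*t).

G(s) = 2*(s + 6)*(s^2 + 12*s - 72)/(s^2 + 12*s + 72)^3

L{cos(6t)} = s/(s^2 + 36).
Multiplying by e^(-6t) shifts s → s + 6, so L{e^(-6*t)*cos(6*t)} = (s + 6)/((s + 6)^2 + 36).
Then apply L{t^2·g(t)} = (-1)^2 d^2/ds^2[H(s)] with H(s) = (s + 6)/((s + 6)^2 + 36):
differentiating 2 times and applying the sign gives 2*(s + 6)*(s^2 + 12*s - 72)/(s^2 + 12*s + 72)^3.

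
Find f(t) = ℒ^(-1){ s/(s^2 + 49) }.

Since L{cos(7t)} = s/(s^2 + 49), the inverse is cos(7*t).

f(t) = cos(7*t)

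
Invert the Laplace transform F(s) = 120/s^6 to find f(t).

f(t) = t^5

Since L{t^5} = 5!/s^6 = 120/s^6, the inverse is t^5.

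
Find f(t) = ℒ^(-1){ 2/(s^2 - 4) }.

f(t) = sinh(2*t)

Since L{sinh(2t)} = 2/(s^2 - 4), the inverse is sinh(2*t).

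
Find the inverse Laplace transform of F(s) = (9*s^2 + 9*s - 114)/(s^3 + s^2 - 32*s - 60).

3*exp(6*t) + 4*exp(-2*t) + 2*exp(-5*t)

Factor the denominator: s^3 + s^2 - 32*s - 60 = (s - 6)*(s + 2)*(s + 5).
Partial fraction decomposition gives [4/(s + 2)] + [3/(s - 6)] + [2/(s + 5)].
Invert each term: 4/(s + 2) ↔ 4e^(-2t); 3/(s - 6) ↔ 3e^(6t); 2/(s + 5) ↔ 2e^(-5t).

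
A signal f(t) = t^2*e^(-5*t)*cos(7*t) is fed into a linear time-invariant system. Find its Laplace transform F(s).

L{cos(7t)} = s/(s^2 + 49).
Multiplying by e^(-5t) shifts s → s + 5, so L{e^(-5*t)*cos(7*t)} = (s + 5)/((s + 5)^2 + 49).
Then apply L{t^2·g(t)} = (-1)^2 d^2/ds^2[G(s)] with G(s) = (s + 5)/((s + 5)^2 + 49):
differentiating 2 times and applying the sign gives 2*(s + 5)*(s^2 + 10*s - 122)/(s^2 + 10*s + 74)^3.

F(s) = 2*(s + 5)*(s^2 + 10*s - 122)/(s^2 + 10*s + 74)^3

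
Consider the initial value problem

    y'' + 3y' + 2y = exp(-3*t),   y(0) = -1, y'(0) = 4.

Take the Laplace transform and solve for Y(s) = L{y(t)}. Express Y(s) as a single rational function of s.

Y(s) = (-s^2 - 2*s + 4)/(s^3 + 6*s^2 + 11*s + 6)

Take the Laplace transform of both sides.
Using L{y''} = s^2 Y - s·y(0) - y'(0) and L{y'} = sY - y(0), with y(0) = -1, y'(0) = 4, the left side becomes (s^2 + 3*s + 2)Y - (-s + 1).
The right side is L{exp(-3*t)} = 1/(s + 3).
So (s^2 + 3*s + 2)Y = 1/(s + 3) + (-s + 1).
Divide through and combine into a single rational function.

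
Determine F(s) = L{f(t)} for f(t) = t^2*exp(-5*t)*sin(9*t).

L{sin(9t)} = 9/(s^2 + 81).
Multiplying by e^(-5t) shifts s → s + 5, so L{exp(-5*t)*sin(9*t)} = 9/((s + 5)^2 + 81).
Then apply L{t^2·g(t)} = (-1)^2 d^2/ds^2[G(s)] with G(s) = 9/((s + 5)^2 + 81):
differentiating 2 times and applying the sign gives 54*(s^2 + 10*s - 2)/(s^2 + 10*s + 106)^3.

F(s) = 54*(s^2 + 10*s - 2)/(s^2 + 10*s + 106)^3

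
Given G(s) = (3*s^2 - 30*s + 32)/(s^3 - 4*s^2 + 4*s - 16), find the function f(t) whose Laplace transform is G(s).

f(t) = -2*exp(4*t) - 5*sin(2*t) + 5*cos(2*t)

Factor the denominator: s^3 - 4*s^2 + 4*s - 16 = (s - 4)*(s^2 + 4).
Partial fraction decomposition gives [-2/(s - 4)] + [5*s/(s^2 + 4)] + [-10/(s^2 + 4)].
Invert each term: -2/(s - 4) ↔ -2e^(4t); 5·s/(s^2 + 4) ↔ 5cos(2t); -5·2/(s^2 + 4) ↔ -5sin(2t).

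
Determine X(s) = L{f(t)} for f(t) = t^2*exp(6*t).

X(s) = 2/(s - 6)^3

L{e^(6t)} = 1/(s - 6).
Then apply L{t^2·g(t)} = (-1)^2 d^2/ds^2[G(s)] with G(s) = 1/(s - 6):
differentiating 2 times and applying the sign gives 2/(s - 6)^3.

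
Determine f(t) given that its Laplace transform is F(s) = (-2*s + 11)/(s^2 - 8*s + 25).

Complete the square in the denominator: s^2 - 8*s + 25 = (s - 4)^2 + 3^2.
Split the numerator to match: -2*s + 11 = -2·(s - 4) + 1·3.
Invert each term: -2·(s - 4)/((s - 4)^2 + 9) ↔ -2e^(4t)cos(3t); 1·3/((s - 4)^2 + 9) ↔ e^(4t)sin(3t).

f(t) = exp(4*t)*sin(3*t) - 2*exp(4*t)*cos(3*t)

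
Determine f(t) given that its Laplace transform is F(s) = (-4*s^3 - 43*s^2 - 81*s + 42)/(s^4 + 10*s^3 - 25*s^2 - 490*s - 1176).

Factor the denominator: s^4 + 10*s^3 - 25*s^2 - 490*s - 1176 = (s - 7)*(s + 4)*(s + 6)*(s + 7).
Partial fraction decomposition gives [1/(s + 4)] + [-6/(s + 6)] + [-2/(s - 7)] + [3/(s + 7)].
Invert each term: 1/(s + 4) ↔ e^(-4t); -6/(s + 6) ↔ -6e^(-6t); -2/(s - 7) ↔ -2e^(7t); 3/(s + 7) ↔ 3e^(-7t).

f(t) = -2*exp(7*t) + exp(-4*t) - 6*exp(-6*t) + 3*exp(-7*t)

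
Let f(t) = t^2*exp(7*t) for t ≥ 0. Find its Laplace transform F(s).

F(s) = 2/(s - 7)^3

L{e^(7t)} = 1/(s - 7).
Then apply L{t^2·g(t)} = (-1)^2 d^2/ds^2[G(s)] with G(s) = 1/(s - 7):
differentiating 2 times and applying the sign gives 2/(s - 7)^3.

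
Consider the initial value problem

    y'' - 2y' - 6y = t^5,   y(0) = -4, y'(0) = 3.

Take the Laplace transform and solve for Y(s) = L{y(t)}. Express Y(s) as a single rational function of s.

Y(s) = (-4*s^7 + 11*s^6 + 120)/(s^8 - 2*s^7 - 6*s^6)

Transform both sides with L{·}.
With L{y''} = s^2 Y - s·y(0) - y'(0) and L{y'} = sY - y(0), with y(0) = -4, y'(0) = 3: the LHS transforms to (s^2 - 2*s - 6)Y - (-4*s + 11).
The right side is L{t^5} = 120/s^6.
So (s^2 - 2*s - 6)Y = 120/s^6 + (-4*s + 11).
Divide through and combine into a single rational function.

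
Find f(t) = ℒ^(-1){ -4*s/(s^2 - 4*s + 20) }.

Complete the square in the denominator: s^2 - 4*s + 20 = (s - 2)^2 + 4^2.
Split the numerator to match: -4*s = -4·(s - 2) - 2·4.
Invert each term: -4·(s - 2)/((s - 2)^2 + 16) ↔ -4e^(2t)cos(4t); -2·4/((s - 2)^2 + 16) ↔ -2e^(2t)sin(4t).

f(t) = -2*exp(2*t)*sin(4*t) - 4*exp(2*t)*cos(4*t)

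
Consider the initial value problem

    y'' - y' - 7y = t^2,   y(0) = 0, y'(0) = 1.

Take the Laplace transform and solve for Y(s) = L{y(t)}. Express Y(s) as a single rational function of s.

Take the Laplace transform of both sides.
Using L{y''} = s^2 Y - s·y(0) - y'(0) and L{y'} = sY - y(0), with y(0) = 0, y'(0) = 1, the left side becomes (s^2 - s - 7)Y - (1).
The right side is L{t^2} = 2/s^3.
So (s^2 - s - 7)Y = 2/s^3 + (1).
Solve for Y(s) and write it as one ratio of polynomials.

Y(s) = (s^3 + 2)/(s^5 - s^4 - 7*s^3)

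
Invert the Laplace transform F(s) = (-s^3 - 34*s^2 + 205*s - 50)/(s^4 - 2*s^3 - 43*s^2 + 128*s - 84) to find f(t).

Factor the denominator: s^4 - 2*s^3 - 43*s^2 + 128*s - 84 = (s - 6)*(s - 2)*(s - 1)*(s + 7).
Partial fraction decomposition gives [-6/(s - 2)] + [3/(s + 7)] + [-1/(s - 6)] + [3/(s - 1)].
Invert each term: -6/(s - 2) ↔ -6e^(2t); 3/(s + 7) ↔ 3e^(-7t); -1/(s - 6) ↔ -e^(6t); 3/(s - 1) ↔ 3e^(t).

f(t) = -exp(6*t) - 6*exp(2*t) + 3*exp(t) + 3*exp(-7*t)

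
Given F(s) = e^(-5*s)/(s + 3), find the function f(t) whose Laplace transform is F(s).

The factor e^(-5s) signals a time shift by c = 5 (second shifting theorem).
L{e^(-3t)} = 1/(s + 3), so L^-1{1/(s + 3)} = e^(-3*t).
Hence the inverse is u(t - 5) times that function evaluated at t - 5.

f(t) = Heaviside(t - 5)*(exp(-3*t + 15))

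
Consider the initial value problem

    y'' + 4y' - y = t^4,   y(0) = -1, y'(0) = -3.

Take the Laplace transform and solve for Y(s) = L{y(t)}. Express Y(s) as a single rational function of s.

Y(s) = (-s^6 - 7*s^5 + 24)/(s^7 + 4*s^6 - s^5)

Transform both sides with L{·}.
With L{y''} = s^2 Y - s·y(0) - y'(0) and L{y'} = sY - y(0), with y(0) = -1, y'(0) = -3: the LHS transforms to (s^2 + 4*s - 1)Y - (-s - 7).
The right side is L{t^4} = 24/s^5.
So (s^2 + 4*s - 1)Y = 24/s^5 + (-s - 7).
Divide through and combine into a single rational function.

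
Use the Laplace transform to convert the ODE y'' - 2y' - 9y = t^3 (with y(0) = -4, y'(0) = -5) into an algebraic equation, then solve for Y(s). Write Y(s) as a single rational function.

Transform both sides with L{·}.
With L{y''} = s^2 Y - s·y(0) - y'(0) and L{y'} = sY - y(0), with y(0) = -4, y'(0) = -5: the LHS transforms to (s^2 - 2*s - 9)Y - (-4*s + 3).
The right side is L{t^3} = 6/s^4.
So (s^2 - 2*s - 9)Y = 6/s^4 + (-4*s + 3).
Isolate Y and clear denominators.

Y(s) = (-4*s^5 + 3*s^4 + 6)/(s^6 - 2*s^5 - 9*s^4)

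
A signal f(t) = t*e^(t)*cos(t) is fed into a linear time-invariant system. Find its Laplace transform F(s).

L{cos(t)} = s/(s^2 + 1).
Multiplying by e^(t) shifts s → s - 1, so L{e^(t)*cos(t)} = (s - 1)/((s - 1)^2 + 1).
Then apply L{t·g(t)} = -d/ds[G(s)] with G(s) = (s - 1)/((s - 1)^2 + 1):
differentiating 1 time and applying the sign gives s*(s - 2)/(s^2 - 2*s + 2)^2.

F(s) = s*(s - 2)/(s^2 - 2*s + 2)^2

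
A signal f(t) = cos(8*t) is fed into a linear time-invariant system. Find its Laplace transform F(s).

F(s) = s/(s^2 + 64)

L{cos(8t)} = s/(s^2 + 64).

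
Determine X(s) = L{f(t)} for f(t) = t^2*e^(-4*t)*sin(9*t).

X(s) = 54*(s^2 + 8*s - 11)/(s^2 + 8*s + 97)^3

L{sin(9t)} = 9/(s^2 + 81).
Multiplying by e^(-4t) shifts s → s + 4, so L{e^(-4*t)*sin(9*t)} = 9/((s + 4)^2 + 81).
Then apply L{t^2·g(t)} = (-1)^2 d^2/ds^2[G(s)] with G(s) = 9/((s + 4)^2 + 81):
differentiating 2 times and applying the sign gives 54*(s^2 + 8*s - 11)/(s^2 + 8*s + 97)^3.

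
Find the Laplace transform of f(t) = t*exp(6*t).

L{t} = 1!/s^2 = 1/s^2.
By the first shifting theorem, multiplying by e^(6t) replaces s with s - 6.

(s - 6)^(-2)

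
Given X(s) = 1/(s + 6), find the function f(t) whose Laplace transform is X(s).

Since L{e^(-6t)} = 1/(s + 6), the inverse is e^(-6*t).

f(t) = exp(-6*t)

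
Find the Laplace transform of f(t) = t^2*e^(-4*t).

2/(s + 4)^3

L{e^(-4t)} = 1/(s + 4).
Then apply L{t^2·g(t)} = (-1)^2 d^2/ds^2[G(s)] with G(s) = 1/(s + 4):
differentiating 2 times and applying the sign gives 2/(s + 4)^3.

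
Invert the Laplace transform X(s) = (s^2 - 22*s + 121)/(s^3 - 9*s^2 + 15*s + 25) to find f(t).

f(t) = 6*t*exp(5*t) - 3*exp(5*t) + 4*exp(-t)

Factor the denominator: s^3 - 9*s^2 + 15*s + 25 = (s - 5)^2*(s + 1).
Partial fraction decomposition gives [-3/(s - 5)] + [6/(s - 5)^2] + [4/(s + 1)].
Invert each term: -3/(s - 5) ↔ -3e^(5t); 6/(s - 5)^2 ↔ 6t·e^(5t); 4/(s + 1) ↔ 4e^(-t).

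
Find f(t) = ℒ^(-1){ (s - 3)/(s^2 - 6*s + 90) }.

f(t) = exp(3*t)*cos(9*t)

Rewrite the denominator: s^2 - 6*s + 90 = (s - 3)^2 + 81.
The form in (s - 3) signals a first-shifting-theorem factor e^(3t).
Since L{cos(9t)} = s/(s^2 + 81), the inverse is e^(3*t)*cos(9*t).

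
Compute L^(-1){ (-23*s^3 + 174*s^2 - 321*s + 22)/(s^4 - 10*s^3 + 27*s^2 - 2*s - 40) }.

Factor the denominator: s^4 - 10*s^3 + 27*s^2 - 2*s - 40 = (s - 5)*(s - 4)*(s - 2)*(s + 1).
Partial fraction decomposition gives [-6/(s + 1)] + [-6/(s - 5)] + [-5/(s - 4)] + [-6/(s - 2)].
Invert each term: -6/(s + 1) ↔ -6e^(-t); -6/(s - 5) ↔ -6e^(5t); -5/(s - 4) ↔ -5e^(4t); -6/(s - 2) ↔ -6e^(2t).

-6*exp(5*t) - 5*exp(4*t) - 6*exp(2*t) - 6*exp(-t)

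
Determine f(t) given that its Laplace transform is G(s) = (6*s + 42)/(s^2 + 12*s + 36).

f(t) = 6*t*exp(-6*t) + 6*exp(-6*t)

Factor the denominator: s^2 + 12*s + 36 = (s + 6)^2.
Partial fraction decomposition gives [6/(s + 6)] + [6/(s + 6)^2].
Invert each term: 6/(s + 6) ↔ 6e^(-6t); 6/(s + 6)^2 ↔ 6t·e^(-6t).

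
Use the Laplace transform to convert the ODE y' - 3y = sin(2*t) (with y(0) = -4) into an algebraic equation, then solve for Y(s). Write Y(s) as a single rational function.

Y(s) = (-4*s^2 - 14)/(s^3 - 3*s^2 + 4*s - 12)

Take the Laplace transform of both sides.
With L{y'} = sY - y(0) = sY - (-4): the LHS transforms to (s - 3)Y - (-4).
The right side is L{sin(2*t)} = 2/(s^2 + 4).
So (s - 3)Y = 2/(s^2 + 4) + (-4).
Isolate Y and clear denominators.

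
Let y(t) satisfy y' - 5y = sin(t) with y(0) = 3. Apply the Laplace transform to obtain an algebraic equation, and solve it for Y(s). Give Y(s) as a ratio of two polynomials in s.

Transform both sides with L{·}.
The derivative rules (L{y'} = sY - y(0) = sY - 3) turn the left side into (s - 5)Y - (3).
The right side is L{sin(t)} = 1/(s^2 + 1).
So (s - 5)Y = 1/(s^2 + 1) + (3).
Divide through and combine into a single rational function.

Y(s) = (3*s^2 + 4)/(s^3 - 5*s^2 + s - 5)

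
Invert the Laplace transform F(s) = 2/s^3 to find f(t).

Since L{t^2} = 2!/s^3 = 2/s^3, the inverse is t^2.

f(t) = t^2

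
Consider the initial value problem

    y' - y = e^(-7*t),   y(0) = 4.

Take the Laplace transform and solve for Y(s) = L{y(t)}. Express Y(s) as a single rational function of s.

Y(s) = (4*s + 29)/(s^2 + 6*s - 7)

Apply the Laplace transform to the equation.
Using L{y'} = sY - y(0) = sY - 4, the left side becomes (s - 1)Y - (4).
The right side is L{e^(-7*t)} = 1/(s + 7).
So (s - 1)Y = 1/(s + 7) + (4).
Solve for Y(s) and write it as one ratio of polynomials.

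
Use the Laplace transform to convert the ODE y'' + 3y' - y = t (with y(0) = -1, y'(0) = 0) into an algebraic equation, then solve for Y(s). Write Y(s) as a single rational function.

Laplace-transform each side.
With L{y''} = s^2 Y - s·y(0) - y'(0) and L{y'} = sY - y(0), with y(0) = -1, y'(0) = 0: the LHS transforms to (s^2 + 3*s - 1)Y - (-s - 3).
The right side is L{t} = s^(-2).
So (s^2 + 3*s - 1)Y = s^(-2) + (-s - 3).
Divide through and combine into a single rational function.

Y(s) = (-s^3 - 3*s^2 + 1)/(s^4 + 3*s^3 - s^2)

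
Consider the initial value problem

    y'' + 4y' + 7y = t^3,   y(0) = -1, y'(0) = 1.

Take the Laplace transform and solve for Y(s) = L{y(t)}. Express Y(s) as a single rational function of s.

Y(s) = (-s^5 - 3*s^4 + 6)/(s^6 + 4*s^5 + 7*s^4)

Take the Laplace transform of both sides.
Using L{y''} = s^2 Y - s·y(0) - y'(0) and L{y'} = sY - y(0), with y(0) = -1, y'(0) = 1, the left side becomes (s^2 + 4*s + 7)Y - (-s - 3).
The right side is L{t^3} = 6/s^4.
So (s^2 + 4*s + 7)Y = 6/s^4 + (-s - 3).
Divide through and combine into a single rational function.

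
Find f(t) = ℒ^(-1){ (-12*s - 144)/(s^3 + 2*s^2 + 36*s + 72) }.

f(t) = -3*sin(6*t) + 3*cos(6*t) - 3*exp(-2*t)

Factor the denominator: s^3 + 2*s^2 + 36*s + 72 = (s + 2)*(s^2 + 36).
Partial fraction decomposition gives [-3/(s + 2)] + [3*s/(s^2 + 36)] + [-18/(s^2 + 36)].
Invert each term: -3/(s + 2) ↔ -3e^(-2t); 3·s/(s^2 + 36) ↔ 3cos(6t); -3·6/(s^2 + 36) ↔ -3sin(6t).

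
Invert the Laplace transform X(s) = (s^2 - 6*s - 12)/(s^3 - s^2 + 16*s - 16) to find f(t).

f(t) = -exp(t) - sin(4*t) + 2*cos(4*t)

Factor the denominator: s^3 - s^2 + 16*s - 16 = (s - 1)*(s^2 + 16).
Partial fraction decomposition gives [-1/(s - 1)] + [2*s/(s^2 + 16)] + [-4/(s^2 + 16)].
Invert each term: -1/(s - 1) ↔ -e^(t); 2·s/(s^2 + 16) ↔ 2cos(4t); -1·4/(s^2 + 16) ↔ -sin(4t).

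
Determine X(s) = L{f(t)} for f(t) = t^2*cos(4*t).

X(s) = 2*s*(s^2 - 48)/(s^2 + 16)^3

L{cos(4t)} = s/(s^2 + 16).
Then apply L{t^2·g(t)} = (-1)^2 d^2/ds^2[G(s)] with G(s) = s/(s^2 + 16):
differentiating 2 times and applying the sign gives 2*s*(s^2 - 48)/(s^2 + 16)^3.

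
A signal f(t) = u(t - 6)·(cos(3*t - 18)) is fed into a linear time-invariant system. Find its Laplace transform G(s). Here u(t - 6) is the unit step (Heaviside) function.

By the second shifting theorem, L{u(t - c)·g(t - c)} = e^(-cs)·H(s) with c = 6 and H(s) = L{g(t)}.
L{cos(3t)} = s/(s^2 + 9).

G(s) = s*exp(-6*s)/(s^2 + 9)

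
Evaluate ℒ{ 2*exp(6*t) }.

L{2} = 2/s.
By the first shifting theorem, multiplying by e^(6t) replaces s with s - 6.

2/(s - 6)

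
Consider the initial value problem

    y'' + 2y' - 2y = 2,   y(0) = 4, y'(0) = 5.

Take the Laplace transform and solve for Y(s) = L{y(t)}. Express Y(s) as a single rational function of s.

Transform both sides with L{·}.
With L{y''} = s^2 Y - s·y(0) - y'(0) and L{y'} = sY - y(0), with y(0) = 4, y'(0) = 5: the LHS transforms to (s^2 + 2*s - 2)Y - (4*s + 13).
The right side is L{2} = 2/s.
So (s^2 + 2*s - 2)Y = 2/s + (4*s + 13).
Isolate Y and clear denominators.

Y(s) = (4*s^2 + 13*s + 2)/(s^3 + 2*s^2 - 2*s)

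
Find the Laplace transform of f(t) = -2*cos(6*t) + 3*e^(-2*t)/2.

By linearity of the Laplace transform, transform each term separately.
(3/2)·[L{e^(-2t)} = 1/(s + 2)]; (-2)·[L{cos(6t)} = s/(s^2 + 36)].

-2*s/(s^2 + 36) + 3/(2*(s + 2))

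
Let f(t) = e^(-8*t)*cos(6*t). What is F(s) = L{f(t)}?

F(s) = (s + 8)/((s + 8)^2 + 36)

L{cos(6t)} = s/(s^2 + 36).
By the first shifting theorem, multiplying by e^(-8t) replaces s with s + 8.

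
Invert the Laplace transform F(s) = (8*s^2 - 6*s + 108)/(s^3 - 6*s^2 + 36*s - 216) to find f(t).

f(t) = 5*exp(6*t) + 2*sin(6*t) + 3*cos(6*t)

Factor the denominator: s^3 - 6*s^2 + 36*s - 216 = (s - 6)*(s^2 + 36).
Partial fraction decomposition gives [5/(s - 6)] + [3*s/(s^2 + 36)] + [12/(s^2 + 36)].
Invert each term: 5/(s - 6) ↔ 5e^(6t); 3·s/(s^2 + 36) ↔ 3cos(6t); 2·6/(s^2 + 36) ↔ 2sin(6t).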